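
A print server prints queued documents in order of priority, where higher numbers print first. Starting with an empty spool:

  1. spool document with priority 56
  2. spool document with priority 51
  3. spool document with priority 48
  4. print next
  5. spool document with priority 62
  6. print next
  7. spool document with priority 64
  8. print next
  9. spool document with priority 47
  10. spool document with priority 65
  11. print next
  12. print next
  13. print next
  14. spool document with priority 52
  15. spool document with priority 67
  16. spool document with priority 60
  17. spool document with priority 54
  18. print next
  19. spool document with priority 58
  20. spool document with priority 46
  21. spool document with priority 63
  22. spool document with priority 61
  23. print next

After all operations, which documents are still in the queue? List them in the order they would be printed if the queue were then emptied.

insert 56 → {56}
insert 51 → {56, 51}
insert 48 → {56, 51, 48}
print next → 56; now {51, 48}
insert 62 → {62, 51, 48}
print next → 62; now {51, 48}
insert 64 → {64, 51, 48}
print next → 64; now {51, 48}
insert 47 → {51, 48, 47}
insert 65 → {65, 51, 48, 47}
print next → 65; now {51, 48, 47}
print next → 51; now {48, 47}
print next → 48; now {47}
insert 52 → {52, 47}
insert 67 → {67, 52, 47}
insert 60 → {67, 60, 52, 47}
insert 54 → {67, 60, 54, 52, 47}
print next → 67; now {60, 54, 52, 47}
insert 58 → {60, 58, 54, 52, 47}
insert 46 → {60, 58, 54, 52, 47, 46}
insert 63 → {63, 60, 58, 54, 52, 47, 46}
insert 61 → {63, 61, 60, 58, 54, 52, 47, 46}
print next → 63; now {61, 60, 58, 54, 52, 47, 46}

[61, 60, 58, 54, 52, 47, 46]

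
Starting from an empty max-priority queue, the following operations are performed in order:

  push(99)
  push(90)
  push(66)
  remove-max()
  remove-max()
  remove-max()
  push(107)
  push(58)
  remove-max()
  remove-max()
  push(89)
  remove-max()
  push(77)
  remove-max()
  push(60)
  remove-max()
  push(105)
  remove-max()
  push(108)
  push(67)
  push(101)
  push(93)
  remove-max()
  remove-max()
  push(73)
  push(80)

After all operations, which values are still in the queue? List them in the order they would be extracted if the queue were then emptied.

[93, 80, 73, 67]

insert 99 → {99}
insert 90 → {99, 90}
insert 66 → {99, 90, 66}
remove-max → 99; now {90, 66}
remove-max → 90; now {66}
remove-max → 66; now {}
insert 107 → {107}
insert 58 → {107, 58}
remove-max → 107; now {58}
remove-max → 58; now {}
insert 89 → {89}
remove-max → 89; now {}
insert 77 → {77}
remove-max → 77; now {}
insert 60 → {60}
remove-max → 60; now {}
insert 105 → {105}
remove-max → 105; now {}
insert 108 → {108}
insert 67 → {108, 67}
insert 101 → {108, 101, 67}
insert 93 → {108, 101, 93, 67}
remove-max → 108; now {101, 93, 67}
remove-max → 101; now {93, 67}
insert 73 → {93, 73, 67}
insert 80 → {93, 80, 73, 67}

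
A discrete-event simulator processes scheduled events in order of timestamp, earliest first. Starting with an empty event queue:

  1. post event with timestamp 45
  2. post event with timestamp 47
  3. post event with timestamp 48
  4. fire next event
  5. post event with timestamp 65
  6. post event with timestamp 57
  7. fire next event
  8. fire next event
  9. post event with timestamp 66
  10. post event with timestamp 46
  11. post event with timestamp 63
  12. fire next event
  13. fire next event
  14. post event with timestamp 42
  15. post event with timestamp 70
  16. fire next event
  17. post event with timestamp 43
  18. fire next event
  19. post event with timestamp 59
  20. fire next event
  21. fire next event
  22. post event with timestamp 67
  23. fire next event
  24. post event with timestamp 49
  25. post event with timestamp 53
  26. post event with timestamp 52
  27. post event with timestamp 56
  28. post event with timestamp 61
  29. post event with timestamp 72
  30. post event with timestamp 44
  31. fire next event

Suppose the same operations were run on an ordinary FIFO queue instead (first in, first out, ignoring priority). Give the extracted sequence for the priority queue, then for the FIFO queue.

insert 45 → {45}
insert 47 → {45, 47}
insert 48 → {45, 47, 48}
fire next event → 45; now {47, 48}
insert 65 → {47, 48, 65}
insert 57 → {47, 48, 57, 65}
fire next event → 47; now {48, 57, 65}
fire next event → 48; now {57, 65}
insert 66 → {57, 65, 66}
insert 46 → {46, 57, 65, 66}
insert 63 → {46, 57, 63, 65, 66}
fire next event → 46; now {57, 63, 65, 66}
fire next event → 57; now {63, 65, 66}
insert 42 → {42, 63, 65, 66}
insert 70 → {42, 63, 65, 66, 70}
fire next event → 42; now {63, 65, 66, 70}
insert 43 → {43, 63, 65, 66, 70}
fire next event → 43; now {63, 65, 66, 70}
insert 59 → {59, 63, 65, 66, 70}
fire next event → 59; now {63, 65, 66, 70}
fire next event → 63; now {65, 66, 70}
insert 67 → {65, 66, 67, 70}
fire next event → 65; now {66, 67, 70}
insert 49 → {49, 66, 67, 70}
insert 53 → {49, 53, 66, 67, 70}
insert 52 → {49, 52, 53, 66, 67, 70}
insert 56 → {49, 52, 53, 56, 66, 67, 70}
insert 61 → {49, 52, 53, 56, 61, 66, 67, 70}
insert 72 → {49, 52, 53, 56, 61, 66, 67, 70, 72}
insert 44 → {44, 49, 52, 53, 56, 61, 66, 67, 70, 72}
fire next event → 44; now {49, 52, 53, 56, 61, 66, 67, 70, 72}

priority queue: 45, 47, 48, 46, 57, 42, 43, 59, 63, 65, 44; FIFO queue: [45, 47, 48, 65, 57, 66, 46, 63, 42, 70, 43]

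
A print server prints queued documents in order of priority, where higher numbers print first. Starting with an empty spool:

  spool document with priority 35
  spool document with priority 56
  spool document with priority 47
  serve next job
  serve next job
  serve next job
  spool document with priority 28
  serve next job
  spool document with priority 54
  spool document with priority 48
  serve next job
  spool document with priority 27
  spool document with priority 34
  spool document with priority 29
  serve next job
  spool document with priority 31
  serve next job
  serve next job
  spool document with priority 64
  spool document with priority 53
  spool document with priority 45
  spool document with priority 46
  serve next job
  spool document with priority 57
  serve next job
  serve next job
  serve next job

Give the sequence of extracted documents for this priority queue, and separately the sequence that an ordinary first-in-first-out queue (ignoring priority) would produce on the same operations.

insert 35 → {35}
insert 56 → {56, 35}
insert 47 → {56, 47, 35}
serve next job → 56; now {47, 35}
serve next job → 47; now {35}
serve next job → 35; now {}
insert 28 → {28}
serve next job → 28; now {}
insert 54 → {54}
insert 48 → {54, 48}
serve next job → 54; now {48}
insert 27 → {48, 27}
insert 34 → {48, 34, 27}
insert 29 → {48, 34, 29, 27}
serve next job → 48; now {34, 29, 27}
insert 31 → {34, 31, 29, 27}
serve next job → 34; now {31, 29, 27}
serve next job → 31; now {29, 27}
insert 64 → {64, 29, 27}
insert 53 → {64, 53, 29, 27}
insert 45 → {64, 53, 45, 29, 27}
insert 46 → {64, 53, 46, 45, 29, 27}
serve next job → 64; now {53, 46, 45, 29, 27}
insert 57 → {57, 53, 46, 45, 29, 27}
serve next job → 57; now {53, 46, 45, 29, 27}
serve next job → 53; now {46, 45, 29, 27}
serve next job → 46; now {45, 29, 27}

priority queue: 56, 47, 35, 28, 54, 48, 34, 31, 64, 57, 53, 46; FIFO queue: [35, 56, 47, 28, 54, 48, 27, 34, 29, 31, 64, 53]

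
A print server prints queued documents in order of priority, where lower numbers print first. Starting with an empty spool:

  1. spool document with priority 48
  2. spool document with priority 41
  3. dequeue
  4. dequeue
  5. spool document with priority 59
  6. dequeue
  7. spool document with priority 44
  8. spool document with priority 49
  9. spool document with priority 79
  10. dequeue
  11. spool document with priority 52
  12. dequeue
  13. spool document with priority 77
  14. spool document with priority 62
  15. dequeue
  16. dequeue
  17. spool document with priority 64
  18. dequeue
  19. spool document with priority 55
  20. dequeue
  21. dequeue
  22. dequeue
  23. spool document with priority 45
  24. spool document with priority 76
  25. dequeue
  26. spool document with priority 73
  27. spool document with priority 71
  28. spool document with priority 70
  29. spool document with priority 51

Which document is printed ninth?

55

insert 48 → {48}
insert 41 → {41, 48}
dequeue → 41; now {48}
dequeue → 48; now {}
insert 59 → {59}
dequeue → 59; now {}
insert 44 → {44}
insert 49 → {44, 49}
insert 79 → {44, 49, 79}
dequeue → 44; now {49, 79}
insert 52 → {49, 52, 79}
dequeue → 49; now {52, 79}
insert 77 → {52, 77, 79}
insert 62 → {52, 62, 77, 79}
dequeue → 52; now {62, 77, 79}
dequeue → 62; now {77, 79}
insert 64 → {64, 77, 79}
dequeue → 64; now {77, 79}
insert 55 → {55, 77, 79}
dequeue → 55; now {77, 79}
dequeue → 77; now {79}
dequeue → 79; now {}
insert 45 → {45}
insert 76 → {45, 76}
dequeue → 45; now {76}
insert 73 → {73, 76}
insert 71 → {71, 73, 76}
insert 70 → {70, 71, 73, 76}
insert 51 → {51, 70, 71, 73, 76}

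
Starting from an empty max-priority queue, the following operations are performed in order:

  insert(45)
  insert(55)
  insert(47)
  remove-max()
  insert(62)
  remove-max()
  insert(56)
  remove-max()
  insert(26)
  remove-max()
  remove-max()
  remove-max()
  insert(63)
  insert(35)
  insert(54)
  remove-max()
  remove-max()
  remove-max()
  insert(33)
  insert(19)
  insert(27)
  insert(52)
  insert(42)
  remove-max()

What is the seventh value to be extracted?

63

insert 45 → {45}
insert 55 → {55, 45}
insert 47 → {55, 47, 45}
remove-max → 55; now {47, 45}
insert 62 → {62, 47, 45}
remove-max → 62; now {47, 45}
insert 56 → {56, 47, 45}
remove-max → 56; now {47, 45}
insert 26 → {47, 45, 26}
remove-max → 47; now {45, 26}
remove-max → 45; now {26}
remove-max → 26; now {}
insert 63 → {63}
insert 35 → {63, 35}
insert 54 → {63, 54, 35}
remove-max → 63; now {54, 35}
remove-max → 54; now {35}
remove-max → 35; now {}
insert 33 → {33}
insert 19 → {33, 19}
insert 27 → {33, 27, 19}
insert 52 → {52, 33, 27, 19}
insert 42 → {52, 42, 33, 27, 19}
remove-max → 52; now {42, 33, 27, 19}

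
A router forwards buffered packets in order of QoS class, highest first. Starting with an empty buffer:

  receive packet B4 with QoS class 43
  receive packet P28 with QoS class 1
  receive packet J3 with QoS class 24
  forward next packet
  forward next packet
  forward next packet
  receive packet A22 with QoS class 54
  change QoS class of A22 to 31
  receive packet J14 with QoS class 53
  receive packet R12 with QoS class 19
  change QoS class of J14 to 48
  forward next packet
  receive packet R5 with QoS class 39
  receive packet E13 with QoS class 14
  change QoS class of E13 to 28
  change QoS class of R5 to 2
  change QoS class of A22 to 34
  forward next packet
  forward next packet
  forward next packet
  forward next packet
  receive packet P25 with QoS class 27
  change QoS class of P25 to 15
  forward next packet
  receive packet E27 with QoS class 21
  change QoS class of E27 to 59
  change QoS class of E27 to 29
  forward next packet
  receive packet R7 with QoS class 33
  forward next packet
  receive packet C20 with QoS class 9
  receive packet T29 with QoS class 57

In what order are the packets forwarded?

[B4, J3, P28, J14, A22, E13, R12, R5, P25, E27, R7]

add B4 (QoS class 43) → {B4:43}
add P28 (QoS class 1) → {B4:43, P28:1}
add J3 (QoS class 24) → {B4:43, J3:24, P28:1}
forward next packet → B4; now {J3:24, P28:1}
forward next packet → J3; now {P28:1}
forward next packet → P28; now {}
add A22 (QoS class 54) → {A22:54}
update A22 to QoS class 31 → {A22:31}
add J14 (QoS class 53) → {J14:53, A22:31}
add R12 (QoS class 19) → {J14:53, A22:31, R12:19}
update J14 to QoS class 48 → {J14:48, A22:31, R12:19}
forward next packet → J14; now {A22:31, R12:19}
add R5 (QoS class 39) → {R5:39, A22:31, R12:19}
add E13 (QoS class 14) → {R5:39, A22:31, R12:19, E13:14}
update E13 to QoS class 28 → {R5:39, A22:31, E13:28, R12:19}
update R5 to QoS class 2 → {A22:31, E13:28, R12:19, R5:2}
update A22 to QoS class 34 → {A22:34, E13:28, R12:19, R5:2}
forward next packet → A22; now {E13:28, R12:19, R5:2}
forward next packet → E13; now {R12:19, R5:2}
forward next packet → R12; now {R5:2}
forward next packet → R5; now {}
add P25 (QoS class 27) → {P25:27}
update P25 to QoS class 15 → {P25:15}
forward next packet → P25; now {}
add E27 (QoS class 21) → {E27:21}
update E27 to QoS class 59 → {E27:59}
update E27 to QoS class 29 → {E27:29}
forward next packet → E27; now {}
add R7 (QoS class 33) → {R7:33}
forward next packet → R7; now {}
add C20 (QoS class 9) → {C20:9}
add T29 (QoS class 57) → {T29:57, C20:9}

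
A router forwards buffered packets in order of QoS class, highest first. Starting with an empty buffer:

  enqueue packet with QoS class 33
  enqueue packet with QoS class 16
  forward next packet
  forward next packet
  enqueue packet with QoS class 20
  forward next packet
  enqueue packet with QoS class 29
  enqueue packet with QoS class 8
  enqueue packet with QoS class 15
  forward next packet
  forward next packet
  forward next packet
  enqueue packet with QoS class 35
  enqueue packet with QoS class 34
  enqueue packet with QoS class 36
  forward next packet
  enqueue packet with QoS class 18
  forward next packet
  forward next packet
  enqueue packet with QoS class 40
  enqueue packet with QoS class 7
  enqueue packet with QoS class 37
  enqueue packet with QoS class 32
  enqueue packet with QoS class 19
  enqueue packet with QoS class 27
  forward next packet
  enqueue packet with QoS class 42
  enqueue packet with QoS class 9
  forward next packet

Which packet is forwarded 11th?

42

insert 33 → {33}
insert 16 → {33, 16}
forward next packet → 33; now {16}
forward next packet → 16; now {}
insert 20 → {20}
forward next packet → 20; now {}
insert 29 → {29}
insert 8 → {29, 8}
insert 15 → {29, 15, 8}
forward next packet → 29; now {15, 8}
forward next packet → 15; now {8}
forward next packet → 8; now {}
insert 35 → {35}
insert 34 → {35, 34}
insert 36 → {36, 35, 34}
forward next packet → 36; now {35, 34}
insert 18 → {35, 34, 18}
forward next packet → 35; now {34, 18}
forward next packet → 34; now {18}
insert 40 → {40, 18}
insert 7 → {40, 18, 7}
insert 37 → {40, 37, 18, 7}
insert 32 → {40, 37, 32, 18, 7}
insert 19 → {40, 37, 32, 19, 18, 7}
insert 27 → {40, 37, 32, 27, 19, 18, 7}
forward next packet → 40; now {37, 32, 27, 19, 18, 7}
insert 42 → {42, 37, 32, 27, 19, 18, 7}
insert 9 → {42, 37, 32, 27, 19, 18, 9, 7}
forward next packet → 42; now {37, 32, 27, 19, 18, 9, 7}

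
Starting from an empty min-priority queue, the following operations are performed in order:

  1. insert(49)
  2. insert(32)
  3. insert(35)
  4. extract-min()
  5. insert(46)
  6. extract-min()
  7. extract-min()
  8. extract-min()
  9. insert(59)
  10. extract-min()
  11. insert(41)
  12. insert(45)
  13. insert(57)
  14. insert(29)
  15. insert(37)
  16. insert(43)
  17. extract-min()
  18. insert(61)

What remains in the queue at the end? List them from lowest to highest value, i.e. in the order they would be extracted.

37, 41, 43, 45, 57, 61

insert 49 → {49}
insert 32 → {32, 49}
insert 35 → {32, 35, 49}
extract-min → 32; now {35, 49}
insert 46 → {35, 46, 49}
extract-min → 35; now {46, 49}
extract-min → 46; now {49}
extract-min → 49; now {}
insert 59 → {59}
extract-min → 59; now {}
insert 41 → {41}
insert 45 → {41, 45}
insert 57 → {41, 45, 57}
insert 29 → {29, 41, 45, 57}
insert 37 → {29, 37, 41, 45, 57}
insert 43 → {29, 37, 41, 43, 45, 57}
extract-min → 29; now {37, 41, 43, 45, 57}
insert 61 → {37, 41, 43, 45, 57, 61}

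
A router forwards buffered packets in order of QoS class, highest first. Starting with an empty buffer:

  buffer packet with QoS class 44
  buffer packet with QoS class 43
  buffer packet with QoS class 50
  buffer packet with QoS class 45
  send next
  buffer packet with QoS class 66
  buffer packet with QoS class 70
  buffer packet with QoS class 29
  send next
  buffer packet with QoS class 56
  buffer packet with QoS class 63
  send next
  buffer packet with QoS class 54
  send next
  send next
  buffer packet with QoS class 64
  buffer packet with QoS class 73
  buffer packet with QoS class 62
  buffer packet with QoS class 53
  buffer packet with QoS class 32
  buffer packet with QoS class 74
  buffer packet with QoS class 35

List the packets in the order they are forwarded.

insert 44 → {44}
insert 43 → {44, 43}
insert 50 → {50, 44, 43}
insert 45 → {50, 45, 44, 43}
send next → 50; now {45, 44, 43}
insert 66 → {66, 45, 44, 43}
insert 70 → {70, 66, 45, 44, 43}
insert 29 → {70, 66, 45, 44, 43, 29}
send next → 70; now {66, 45, 44, 43, 29}
insert 56 → {66, 56, 45, 44, 43, 29}
insert 63 → {66, 63, 56, 45, 44, 43, 29}
send next → 66; now {63, 56, 45, 44, 43, 29}
insert 54 → {63, 56, 54, 45, 44, 43, 29}
send next → 63; now {56, 54, 45, 44, 43, 29}
send next → 56; now {54, 45, 44, 43, 29}
insert 64 → {64, 54, 45, 44, 43, 29}
insert 73 → {73, 64, 54, 45, 44, 43, 29}
insert 62 → {73, 64, 62, 54, 45, 44, 43, 29}
insert 53 → {73, 64, 62, 54, 53, 45, 44, 43, 29}
insert 32 → {73, 64, 62, 54, 53, 45, 44, 43, 32, 29}
insert 74 → {74, 73, 64, 62, 54, 53, 45, 44, 43, 32, 29}
insert 35 → {74, 73, 64, 62, 54, 53, 45, 44, 43, 35, 32, 29}

[50, 70, 66, 63, 56]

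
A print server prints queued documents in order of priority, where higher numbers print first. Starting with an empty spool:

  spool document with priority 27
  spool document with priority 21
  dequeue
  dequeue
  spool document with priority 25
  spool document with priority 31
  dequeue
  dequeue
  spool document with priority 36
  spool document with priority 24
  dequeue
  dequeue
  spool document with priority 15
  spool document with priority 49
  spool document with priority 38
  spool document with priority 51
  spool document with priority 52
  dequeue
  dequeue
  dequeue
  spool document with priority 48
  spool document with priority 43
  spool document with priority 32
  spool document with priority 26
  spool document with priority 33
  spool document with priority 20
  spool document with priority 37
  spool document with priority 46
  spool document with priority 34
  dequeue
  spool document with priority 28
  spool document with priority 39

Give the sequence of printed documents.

[27, 21, 31, 25, 36, 24, 52, 51, 49, 48]

insert 27 → {27}
insert 21 → {27, 21}
dequeue → 27; now {21}
dequeue → 21; now {}
insert 25 → {25}
insert 31 → {31, 25}
dequeue → 31; now {25}
dequeue → 25; now {}
insert 36 → {36}
insert 24 → {36, 24}
dequeue → 36; now {24}
dequeue → 24; now {}
insert 15 → {15}
insert 49 → {49, 15}
insert 38 → {49, 38, 15}
insert 51 → {51, 49, 38, 15}
insert 52 → {52, 51, 49, 38, 15}
dequeue → 52; now {51, 49, 38, 15}
dequeue → 51; now {49, 38, 15}
dequeue → 49; now {38, 15}
insert 48 → {48, 38, 15}
insert 43 → {48, 43, 38, 15}
insert 32 → {48, 43, 38, 32, 15}
insert 26 → {48, 43, 38, 32, 26, 15}
insert 33 → {48, 43, 38, 33, 32, 26, 15}
insert 20 → {48, 43, 38, 33, 32, 26, 20, 15}
insert 37 → {48, 43, 38, 37, 33, 32, 26, 20, 15}
insert 46 → {48, 46, 43, 38, 37, 33, 32, 26, 20, 15}
insert 34 → {48, 46, 43, 38, 37, 34, 33, 32, 26, 20, 15}
dequeue → 48; now {46, 43, 38, 37, 34, 33, 32, 26, 20, 15}
insert 28 → {46, 43, 38, 37, 34, 33, 32, 28, 26, 20, 15}
insert 39 → {46, 43, 39, 38, 37, 34, 33, 32, 28, 26, 20, 15}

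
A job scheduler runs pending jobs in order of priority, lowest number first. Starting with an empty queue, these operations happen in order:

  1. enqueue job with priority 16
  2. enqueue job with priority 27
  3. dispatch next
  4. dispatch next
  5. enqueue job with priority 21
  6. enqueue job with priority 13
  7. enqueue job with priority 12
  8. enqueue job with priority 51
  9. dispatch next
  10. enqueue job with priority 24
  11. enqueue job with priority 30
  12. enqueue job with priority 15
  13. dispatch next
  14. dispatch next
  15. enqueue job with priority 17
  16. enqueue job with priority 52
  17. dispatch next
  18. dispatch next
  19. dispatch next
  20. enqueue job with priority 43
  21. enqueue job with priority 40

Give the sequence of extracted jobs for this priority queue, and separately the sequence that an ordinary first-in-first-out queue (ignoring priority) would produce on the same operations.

insert 16 → {16}
insert 27 → {16, 27}
dispatch next → 16; now {27}
dispatch next → 27; now {}
insert 21 → {21}
insert 13 → {13, 21}
insert 12 → {12, 13, 21}
insert 51 → {12, 13, 21, 51}
dispatch next → 12; now {13, 21, 51}
insert 24 → {13, 21, 24, 51}
insert 30 → {13, 21, 24, 30, 51}
insert 15 → {13, 15, 21, 24, 30, 51}
dispatch next → 13; now {15, 21, 24, 30, 51}
dispatch next → 15; now {21, 24, 30, 51}
insert 17 → {17, 21, 24, 30, 51}
insert 52 → {17, 21, 24, 30, 51, 52}
dispatch next → 17; now {21, 24, 30, 51, 52}
dispatch next → 21; now {24, 30, 51, 52}
dispatch next → 24; now {30, 51, 52}
insert 43 → {30, 43, 51, 52}
insert 40 → {30, 40, 43, 51, 52}

priority queue: 16, 27, 12, 13, 15, 17, 21, 24; FIFO queue: 16, 27, 21, 13, 12, 51, 24, 30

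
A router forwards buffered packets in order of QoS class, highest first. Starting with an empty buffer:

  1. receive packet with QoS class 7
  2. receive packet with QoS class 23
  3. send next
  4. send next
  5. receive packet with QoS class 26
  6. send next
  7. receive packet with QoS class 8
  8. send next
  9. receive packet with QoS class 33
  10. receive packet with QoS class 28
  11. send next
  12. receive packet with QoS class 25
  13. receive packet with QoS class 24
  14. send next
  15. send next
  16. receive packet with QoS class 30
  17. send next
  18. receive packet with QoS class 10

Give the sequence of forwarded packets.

insert 7 → {7}
insert 23 → {23, 7}
send next → 23; now {7}
send next → 7; now {}
insert 26 → {26}
send next → 26; now {}
insert 8 → {8}
send next → 8; now {}
insert 33 → {33}
insert 28 → {33, 28}
send next → 33; now {28}
insert 25 → {28, 25}
insert 24 → {28, 25, 24}
send next → 28; now {25, 24}
send next → 25; now {24}
insert 30 → {30, 24}
send next → 30; now {24}
insert 10 → {24, 10}

23, 7, 26, 8, 33, 28, 25, 30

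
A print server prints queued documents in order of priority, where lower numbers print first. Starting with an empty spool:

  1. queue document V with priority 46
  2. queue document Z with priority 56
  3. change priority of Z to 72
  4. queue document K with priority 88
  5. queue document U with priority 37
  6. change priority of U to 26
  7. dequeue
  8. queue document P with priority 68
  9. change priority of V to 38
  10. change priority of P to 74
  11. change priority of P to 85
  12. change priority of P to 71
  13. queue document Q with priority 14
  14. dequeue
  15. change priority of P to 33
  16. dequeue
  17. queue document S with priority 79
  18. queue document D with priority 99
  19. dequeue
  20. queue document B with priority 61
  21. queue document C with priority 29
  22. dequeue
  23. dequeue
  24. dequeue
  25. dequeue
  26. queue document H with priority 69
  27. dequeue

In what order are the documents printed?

U, Q, P, V, C, B, Z, S, H

add V (priority 46) → {V:46}
add Z (priority 56) → {V:46, Z:56}
update Z to priority 72 → {V:46, Z:72}
add K (priority 88) → {V:46, Z:72, K:88}
add U (priority 37) → {U:37, V:46, Z:72, K:88}
update U to priority 26 → {U:26, V:46, Z:72, K:88}
dequeue → U; now {V:46, Z:72, K:88}
add P (priority 68) → {V:46, P:68, Z:72, K:88}
update V to priority 38 → {V:38, P:68, Z:72, K:88}
update P to priority 74 → {V:38, Z:72, P:74, K:88}
update P to priority 85 → {V:38, Z:72, P:85, K:88}
update P to priority 71 → {V:38, P:71, Z:72, K:88}
add Q (priority 14) → {Q:14, V:38, P:71, Z:72, K:88}
dequeue → Q; now {V:38, P:71, Z:72, K:88}
update P to priority 33 → {P:33, V:38, Z:72, K:88}
dequeue → P; now {V:38, Z:72, K:88}
add S (priority 79) → {V:38, Z:72, S:79, K:88}
add D (priority 99) → {V:38, Z:72, S:79, K:88, D:99}
dequeue → V; now {Z:72, S:79, K:88, D:99}
add B (priority 61) → {B:61, Z:72, S:79, K:88, D:99}
add C (priority 29) → {C:29, B:61, Z:72, S:79, K:88, D:99}
dequeue → C; now {B:61, Z:72, S:79, K:88, D:99}
dequeue → B; now {Z:72, S:79, K:88, D:99}
dequeue → Z; now {S:79, K:88, D:99}
dequeue → S; now {K:88, D:99}
add H (priority 69) → {H:69, K:88, D:99}
dequeue → H; now {K:88, D:99}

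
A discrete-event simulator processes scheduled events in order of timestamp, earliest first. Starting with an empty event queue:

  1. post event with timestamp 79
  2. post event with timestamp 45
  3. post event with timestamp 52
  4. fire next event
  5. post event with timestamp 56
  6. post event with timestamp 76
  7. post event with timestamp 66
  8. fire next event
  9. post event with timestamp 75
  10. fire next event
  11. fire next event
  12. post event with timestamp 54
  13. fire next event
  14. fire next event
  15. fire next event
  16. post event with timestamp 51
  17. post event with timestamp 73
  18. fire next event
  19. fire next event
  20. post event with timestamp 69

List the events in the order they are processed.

insert 79 → {79}
insert 45 → {45, 79}
insert 52 → {45, 52, 79}
fire next event → 45; now {52, 79}
insert 56 → {52, 56, 79}
insert 76 → {52, 56, 76, 79}
insert 66 → {52, 56, 66, 76, 79}
fire next event → 52; now {56, 66, 76, 79}
insert 75 → {56, 66, 75, 76, 79}
fire next event → 56; now {66, 75, 76, 79}
fire next event → 66; now {75, 76, 79}
insert 54 → {54, 75, 76, 79}
fire next event → 54; now {75, 76, 79}
fire next event → 75; now {76, 79}
fire next event → 76; now {79}
insert 51 → {51, 79}
insert 73 → {51, 73, 79}
fire next event → 51; now {73, 79}
fire next event → 73; now {79}
insert 69 → {69, 79}

45, 52, 56, 66, 54, 75, 76, 51, 73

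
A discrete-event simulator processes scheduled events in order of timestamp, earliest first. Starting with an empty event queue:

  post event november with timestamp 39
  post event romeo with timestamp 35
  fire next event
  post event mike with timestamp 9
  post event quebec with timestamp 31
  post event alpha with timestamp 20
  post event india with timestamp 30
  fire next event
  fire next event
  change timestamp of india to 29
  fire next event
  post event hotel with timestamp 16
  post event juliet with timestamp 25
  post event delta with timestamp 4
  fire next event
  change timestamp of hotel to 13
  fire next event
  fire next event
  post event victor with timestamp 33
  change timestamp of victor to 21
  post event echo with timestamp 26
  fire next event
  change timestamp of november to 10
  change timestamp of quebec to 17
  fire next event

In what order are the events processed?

add november (timestamp 39) → {november:39}
add romeo (timestamp 35) → {romeo:35, november:39}
fire next event → romeo; now {november:39}
add mike (timestamp 9) → {mike:9, november:39}
add quebec (timestamp 31) → {mike:9, quebec:31, november:39}
add alpha (timestamp 20) → {mike:9, alpha:20, quebec:31, november:39}
add india (timestamp 30) → {mike:9, alpha:20, india:30, quebec:31, november:39}
fire next event → mike; now {alpha:20, india:30, quebec:31, november:39}
fire next event → alpha; now {india:30, quebec:31, november:39}
update india to timestamp 29 → {india:29, quebec:31, november:39}
fire next event → india; now {quebec:31, november:39}
add hotel (timestamp 16) → {hotel:16, quebec:31, november:39}
add juliet (timestamp 25) → {hotel:16, juliet:25, quebec:31, november:39}
add delta (timestamp 4) → {delta:4, hotel:16, juliet:25, quebec:31, november:39}
fire next event → delta; now {hotel:16, juliet:25, quebec:31, november:39}
update hotel to timestamp 13 → {hotel:13, juliet:25, quebec:31, november:39}
fire next event → hotel; now {juliet:25, quebec:31, november:39}
fire next event → juliet; now {quebec:31, november:39}
add victor (timestamp 33) → {quebec:31, victor:33, november:39}
update victor to timestamp 21 → {victor:21, quebec:31, november:39}
add echo (timestamp 26) → {victor:21, echo:26, quebec:31, november:39}
fire next event → victor; now {echo:26, quebec:31, november:39}
update november to timestamp 10 → {november:10, echo:26, quebec:31}
update quebec to timestamp 17 → {november:10, quebec:17, echo:26}
fire next event → november; now {quebec:17, echo:26}

romeo, mike, alpha, india, delta, hotel, juliet, victor, november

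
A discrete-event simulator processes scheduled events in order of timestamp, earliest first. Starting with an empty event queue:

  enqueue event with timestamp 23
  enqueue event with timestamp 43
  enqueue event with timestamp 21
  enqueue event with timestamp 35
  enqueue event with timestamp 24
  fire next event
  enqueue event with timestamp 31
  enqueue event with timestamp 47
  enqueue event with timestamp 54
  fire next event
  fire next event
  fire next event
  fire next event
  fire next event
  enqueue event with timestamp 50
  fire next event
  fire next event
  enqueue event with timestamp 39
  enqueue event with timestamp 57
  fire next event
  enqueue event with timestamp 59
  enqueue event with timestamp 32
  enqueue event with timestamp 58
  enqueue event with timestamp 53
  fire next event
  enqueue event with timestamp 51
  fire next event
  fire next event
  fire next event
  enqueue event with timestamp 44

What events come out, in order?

insert 23 → {23}
insert 43 → {23, 43}
insert 21 → {21, 23, 43}
insert 35 → {21, 23, 35, 43}
insert 24 → {21, 23, 24, 35, 43}
fire next event → 21; now {23, 24, 35, 43}
insert 31 → {23, 24, 31, 35, 43}
insert 47 → {23, 24, 31, 35, 43, 47}
insert 54 → {23, 24, 31, 35, 43, 47, 54}
fire next event → 23; now {24, 31, 35, 43, 47, 54}
fire next event → 24; now {31, 35, 43, 47, 54}
fire next event → 31; now {35, 43, 47, 54}
fire next event → 35; now {43, 47, 54}
fire next event → 43; now {47, 54}
insert 50 → {47, 50, 54}
fire next event → 47; now {50, 54}
fire next event → 50; now {54}
insert 39 → {39, 54}
insert 57 → {39, 54, 57}
fire next event → 39; now {54, 57}
insert 59 → {54, 57, 59}
insert 32 → {32, 54, 57, 59}
insert 58 → {32, 54, 57, 58, 59}
insert 53 → {32, 53, 54, 57, 58, 59}
fire next event → 32; now {53, 54, 57, 58, 59}
insert 51 → {51, 53, 54, 57, 58, 59}
fire next event → 51; now {53, 54, 57, 58, 59}
fire next event → 53; now {54, 57, 58, 59}
fire next event → 54; now {57, 58, 59}
insert 44 → {44, 57, 58, 59}

[21, 23, 24, 31, 35, 43, 47, 50, 39, 32, 51, 53, 54]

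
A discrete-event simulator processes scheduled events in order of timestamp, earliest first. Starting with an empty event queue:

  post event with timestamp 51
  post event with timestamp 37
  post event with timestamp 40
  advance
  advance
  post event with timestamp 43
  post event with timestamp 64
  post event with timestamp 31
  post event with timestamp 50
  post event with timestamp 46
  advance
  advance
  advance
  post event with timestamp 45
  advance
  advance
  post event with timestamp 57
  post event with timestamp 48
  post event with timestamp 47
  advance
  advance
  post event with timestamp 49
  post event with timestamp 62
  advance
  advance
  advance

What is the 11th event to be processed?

insert 51 → {51}
insert 37 → {37, 51}
insert 40 → {37, 40, 51}
advance → 37; now {40, 51}
advance → 40; now {51}
insert 43 → {43, 51}
insert 64 → {43, 51, 64}
insert 31 → {31, 43, 51, 64}
insert 50 → {31, 43, 50, 51, 64}
insert 46 → {31, 43, 46, 50, 51, 64}
advance → 31; now {43, 46, 50, 51, 64}
advance → 43; now {46, 50, 51, 64}
advance → 46; now {50, 51, 64}
insert 45 → {45, 50, 51, 64}
advance → 45; now {50, 51, 64}
advance → 50; now {51, 64}
insert 57 → {51, 57, 64}
insert 48 → {48, 51, 57, 64}
insert 47 → {47, 48, 51, 57, 64}
advance → 47; now {48, 51, 57, 64}
advance → 48; now {51, 57, 64}
insert 49 → {49, 51, 57, 64}
insert 62 → {49, 51, 57, 62, 64}
advance → 49; now {51, 57, 62, 64}
advance → 51; now {57, 62, 64}
advance → 57; now {62, 64}

51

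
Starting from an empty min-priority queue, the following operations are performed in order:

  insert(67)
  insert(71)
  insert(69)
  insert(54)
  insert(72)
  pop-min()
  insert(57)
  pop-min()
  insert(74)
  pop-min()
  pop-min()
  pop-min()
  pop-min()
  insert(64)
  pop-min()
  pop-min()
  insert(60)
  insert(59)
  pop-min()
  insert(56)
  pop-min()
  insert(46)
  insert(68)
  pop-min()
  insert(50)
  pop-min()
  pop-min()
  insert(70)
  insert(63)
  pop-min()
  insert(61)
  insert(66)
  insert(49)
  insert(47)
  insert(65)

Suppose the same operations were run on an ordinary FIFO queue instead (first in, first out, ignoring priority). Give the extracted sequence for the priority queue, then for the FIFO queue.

priority queue: 54, 57, 67, 69, 71, 72, 64, 74, 59, 56, 46, 50, 60, 63; FIFO queue: 67, 71, 69, 54, 72, 57, 74, 64, 60, 59, 56, 46, 68, 50

insert 67 → {67}
insert 71 → {67, 71}
insert 69 → {67, 69, 71}
insert 54 → {54, 67, 69, 71}
insert 72 → {54, 67, 69, 71, 72}
pop-min → 54; now {67, 69, 71, 72}
insert 57 → {57, 67, 69, 71, 72}
pop-min → 57; now {67, 69, 71, 72}
insert 74 → {67, 69, 71, 72, 74}
pop-min → 67; now {69, 71, 72, 74}
pop-min → 69; now {71, 72, 74}
pop-min → 71; now {72, 74}
pop-min → 72; now {74}
insert 64 → {64, 74}
pop-min → 64; now {74}
pop-min → 74; now {}
insert 60 → {60}
insert 59 → {59, 60}
pop-min → 59; now {60}
insert 56 → {56, 60}
pop-min → 56; now {60}
insert 46 → {46, 60}
insert 68 → {46, 60, 68}
pop-min → 46; now {60, 68}
insert 50 → {50, 60, 68}
pop-min → 50; now {60, 68}
pop-min → 60; now {68}
insert 70 → {68, 70}
insert 63 → {63, 68, 70}
pop-min → 63; now {68, 70}
insert 61 → {61, 68, 70}
insert 66 → {61, 66, 68, 70}
insert 49 → {49, 61, 66, 68, 70}
insert 47 → {47, 49, 61, 66, 68, 70}
insert 65 → {47, 49, 61, 65, 66, 68, 70}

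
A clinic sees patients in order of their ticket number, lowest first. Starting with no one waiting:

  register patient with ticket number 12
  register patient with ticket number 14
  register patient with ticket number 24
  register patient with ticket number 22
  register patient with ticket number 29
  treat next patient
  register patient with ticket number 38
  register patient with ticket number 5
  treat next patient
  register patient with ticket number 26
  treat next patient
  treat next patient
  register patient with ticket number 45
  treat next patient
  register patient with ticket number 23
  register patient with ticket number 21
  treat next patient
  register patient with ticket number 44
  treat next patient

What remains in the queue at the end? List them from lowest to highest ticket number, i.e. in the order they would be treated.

[26, 29, 38, 44, 45]

insert 12 → {12}
insert 14 → {12, 14}
insert 24 → {12, 14, 24}
insert 22 → {12, 14, 22, 24}
insert 29 → {12, 14, 22, 24, 29}
treat next patient → 12; now {14, 22, 24, 29}
insert 38 → {14, 22, 24, 29, 38}
insert 5 → {5, 14, 22, 24, 29, 38}
treat next patient → 5; now {14, 22, 24, 29, 38}
insert 26 → {14, 22, 24, 26, 29, 38}
treat next patient → 14; now {22, 24, 26, 29, 38}
treat next patient → 22; now {24, 26, 29, 38}
insert 45 → {24, 26, 29, 38, 45}
treat next patient → 24; now {26, 29, 38, 45}
insert 23 → {23, 26, 29, 38, 45}
insert 21 → {21, 23, 26, 29, 38, 45}
treat next patient → 21; now {23, 26, 29, 38, 45}
insert 44 → {23, 26, 29, 38, 44, 45}
treat next patient → 23; now {26, 29, 38, 44, 45}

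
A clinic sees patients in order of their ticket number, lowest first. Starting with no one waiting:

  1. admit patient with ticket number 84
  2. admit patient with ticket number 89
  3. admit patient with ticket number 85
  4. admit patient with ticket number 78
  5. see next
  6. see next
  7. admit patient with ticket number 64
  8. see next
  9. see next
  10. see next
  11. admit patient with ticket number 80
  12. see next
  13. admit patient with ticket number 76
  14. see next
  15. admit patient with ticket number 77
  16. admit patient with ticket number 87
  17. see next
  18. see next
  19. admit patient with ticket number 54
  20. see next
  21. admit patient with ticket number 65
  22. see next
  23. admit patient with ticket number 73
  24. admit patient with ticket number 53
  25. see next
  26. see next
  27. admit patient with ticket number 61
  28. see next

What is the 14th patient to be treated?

61

insert 84 → {84}
insert 89 → {84, 89}
insert 85 → {84, 85, 89}
insert 78 → {78, 84, 85, 89}
see next → 78; now {84, 85, 89}
see next → 84; now {85, 89}
insert 64 → {64, 85, 89}
see next → 64; now {85, 89}
see next → 85; now {89}
see next → 89; now {}
insert 80 → {80}
see next → 80; now {}
insert 76 → {76}
see next → 76; now {}
insert 77 → {77}
insert 87 → {77, 87}
see next → 77; now {87}
see next → 87; now {}
insert 54 → {54}
see next → 54; now {}
insert 65 → {65}
see next → 65; now {}
insert 73 → {73}
insert 53 → {53, 73}
see next → 53; now {73}
see next → 73; now {}
insert 61 → {61}
see next → 61; now {}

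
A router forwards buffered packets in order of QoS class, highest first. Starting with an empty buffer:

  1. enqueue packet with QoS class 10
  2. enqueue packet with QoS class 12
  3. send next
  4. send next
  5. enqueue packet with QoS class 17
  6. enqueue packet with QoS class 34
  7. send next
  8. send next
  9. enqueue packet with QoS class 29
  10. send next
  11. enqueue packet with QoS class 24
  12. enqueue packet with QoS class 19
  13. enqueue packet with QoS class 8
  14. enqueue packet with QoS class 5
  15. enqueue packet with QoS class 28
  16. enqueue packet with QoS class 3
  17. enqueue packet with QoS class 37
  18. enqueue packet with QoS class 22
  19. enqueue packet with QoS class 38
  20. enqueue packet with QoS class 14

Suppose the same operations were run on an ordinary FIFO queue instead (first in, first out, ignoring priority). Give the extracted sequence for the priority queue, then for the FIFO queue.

insert 10 → {10}
insert 12 → {12, 10}
send next → 12; now {10}
send next → 10; now {}
insert 17 → {17}
insert 34 → {34, 17}
send next → 34; now {17}
send next → 17; now {}
insert 29 → {29}
send next → 29; now {}
insert 24 → {24}
insert 19 → {24, 19}
insert 8 → {24, 19, 8}
insert 5 → {24, 19, 8, 5}
insert 28 → {28, 24, 19, 8, 5}
insert 3 → {28, 24, 19, 8, 5, 3}
insert 37 → {37, 28, 24, 19, 8, 5, 3}
insert 22 → {37, 28, 24, 22, 19, 8, 5, 3}
insert 38 → {38, 37, 28, 24, 22, 19, 8, 5, 3}
insert 14 → {38, 37, 28, 24, 22, 19, 14, 8, 5, 3}

priority queue: 12 → 10 → 34 → 17 → 29; FIFO queue: 10, 12, 17, 34, 29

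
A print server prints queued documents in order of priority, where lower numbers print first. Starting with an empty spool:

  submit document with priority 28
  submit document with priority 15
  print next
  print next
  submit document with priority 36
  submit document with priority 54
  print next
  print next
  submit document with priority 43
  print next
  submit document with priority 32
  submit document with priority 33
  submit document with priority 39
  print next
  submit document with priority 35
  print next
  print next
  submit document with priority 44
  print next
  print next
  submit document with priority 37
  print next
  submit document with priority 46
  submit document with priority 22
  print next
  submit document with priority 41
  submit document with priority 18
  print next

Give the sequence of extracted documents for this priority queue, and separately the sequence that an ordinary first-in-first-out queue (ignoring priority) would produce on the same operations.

priority queue: 15 → 28 → 36 → 54 → 43 → 32 → 33 → 35 → 39 → 44 → 37 → 22 → 18; FIFO queue: 28 → 15 → 36 → 54 → 43 → 32 → 33 → 39 → 35 → 44 → 37 → 46 → 22

insert 28 → {28}
insert 15 → {15, 28}
print next → 15; now {28}
print next → 28; now {}
insert 36 → {36}
insert 54 → {36, 54}
print next → 36; now {54}
print next → 54; now {}
insert 43 → {43}
print next → 43; now {}
insert 32 → {32}
insert 33 → {32, 33}
insert 39 → {32, 33, 39}
print next → 32; now {33, 39}
insert 35 → {33, 35, 39}
print next → 33; now {35, 39}
print next → 35; now {39}
insert 44 → {39, 44}
print next → 39; now {44}
print next → 44; now {}
insert 37 → {37}
print next → 37; now {}
insert 46 → {46}
insert 22 → {22, 46}
print next → 22; now {46}
insert 41 → {41, 46}
insert 18 → {18, 41, 46}
print next → 18; now {41, 46}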